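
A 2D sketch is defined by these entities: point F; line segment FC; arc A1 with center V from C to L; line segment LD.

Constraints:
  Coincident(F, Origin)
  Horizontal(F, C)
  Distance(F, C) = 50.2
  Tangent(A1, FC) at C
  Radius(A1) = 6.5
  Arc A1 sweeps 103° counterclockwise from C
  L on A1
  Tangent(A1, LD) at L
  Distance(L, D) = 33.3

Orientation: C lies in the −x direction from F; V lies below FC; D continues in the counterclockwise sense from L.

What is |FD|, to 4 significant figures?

63.55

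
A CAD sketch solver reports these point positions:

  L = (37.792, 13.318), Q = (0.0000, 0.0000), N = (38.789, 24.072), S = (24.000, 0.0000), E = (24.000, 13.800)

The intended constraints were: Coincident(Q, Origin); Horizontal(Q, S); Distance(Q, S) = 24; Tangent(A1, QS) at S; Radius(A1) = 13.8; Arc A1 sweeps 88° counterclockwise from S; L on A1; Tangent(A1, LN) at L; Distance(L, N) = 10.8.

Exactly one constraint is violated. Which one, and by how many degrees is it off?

Tangent(A1, LN) at L — off by 3.30°.

Q = (0.00, 0.00) ✓; Q.y = 0.00, S.y = 0.00 ✓; |QS| = 24.00 ✓; ∠(ES, SQ) = 90.00° ✓; |ES| = 13.80 ✓; bearing(E→L) − bearing(E→S) = 88.00° ✓; |EL| = 13.80 ✓; ∠(EL, LN) = 93.30° ✗; |LN| = 10.80 ✓.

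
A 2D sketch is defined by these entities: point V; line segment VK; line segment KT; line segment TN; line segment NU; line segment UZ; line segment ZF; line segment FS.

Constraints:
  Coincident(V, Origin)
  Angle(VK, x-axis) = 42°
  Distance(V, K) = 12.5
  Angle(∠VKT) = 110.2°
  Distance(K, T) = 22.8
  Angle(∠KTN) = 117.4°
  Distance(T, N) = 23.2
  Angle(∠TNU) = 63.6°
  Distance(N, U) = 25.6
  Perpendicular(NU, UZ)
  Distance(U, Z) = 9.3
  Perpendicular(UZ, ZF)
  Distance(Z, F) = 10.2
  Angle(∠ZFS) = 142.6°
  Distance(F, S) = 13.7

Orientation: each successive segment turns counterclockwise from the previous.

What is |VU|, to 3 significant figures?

15.3

V is at the origin; VK runs at 42.0° with length 12.5, so K = (9.29, 8.36). ∠VKT = 110.2° gives KT at 112° from the x-axis; with |KT| = 22.8, T = (0.822, 29.5). ∠KTN = 117.4° gives TN at 174° from the x-axis; with |TN| = 23.2, N = (-22.3, 31.8). ∠TNU = 63.6° gives NU at -69.2° from the x-axis; with |NU| = 25.6, U = (-13.2, 7.87). Then |VU| = |U − V| = 15.3.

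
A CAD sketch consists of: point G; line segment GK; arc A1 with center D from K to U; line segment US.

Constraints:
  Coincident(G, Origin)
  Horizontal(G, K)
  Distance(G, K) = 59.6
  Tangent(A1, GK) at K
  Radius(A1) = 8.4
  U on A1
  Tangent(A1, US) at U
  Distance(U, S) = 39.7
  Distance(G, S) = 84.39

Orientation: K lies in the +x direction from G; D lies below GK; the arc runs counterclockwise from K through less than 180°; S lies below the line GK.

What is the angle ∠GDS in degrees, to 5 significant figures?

112.28°

Checks: |DU| = 8.400 ✓; ∠(DU, US) = 90.00° ✓; |US| = 39.70 ✓; |GS| = 84.39 ✓.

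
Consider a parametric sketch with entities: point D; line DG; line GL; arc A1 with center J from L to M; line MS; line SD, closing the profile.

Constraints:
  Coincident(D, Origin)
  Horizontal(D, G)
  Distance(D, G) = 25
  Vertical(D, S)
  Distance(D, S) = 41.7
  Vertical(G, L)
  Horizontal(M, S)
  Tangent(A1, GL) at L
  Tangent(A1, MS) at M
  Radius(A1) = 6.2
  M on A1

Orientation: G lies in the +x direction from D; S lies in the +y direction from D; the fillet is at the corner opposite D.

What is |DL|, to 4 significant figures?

43.42

D is at the origin; D and G share the same y with |DG| = 25.0 and G on the +x side, so G = (25.00, 0.000). DS is vertical with |DS| = 41.7 and S on the +y side, so S = (0.000, 41.70). The virtual corner opposite D is at (25.00, 41.70). A1 meets GL tangentially, so JL is at right angles to GL and A1 meets MS tangentially, so JM is at right angles to MS, with radius 6.2, so the center J sits 6.2 in from both sides at J = (18.80, 35.50). That places the tangent points at L = (25.00, 35.50) on GL and M = (18.80, 41.70) on MS. Then |DL| = |L − D| = 43.42.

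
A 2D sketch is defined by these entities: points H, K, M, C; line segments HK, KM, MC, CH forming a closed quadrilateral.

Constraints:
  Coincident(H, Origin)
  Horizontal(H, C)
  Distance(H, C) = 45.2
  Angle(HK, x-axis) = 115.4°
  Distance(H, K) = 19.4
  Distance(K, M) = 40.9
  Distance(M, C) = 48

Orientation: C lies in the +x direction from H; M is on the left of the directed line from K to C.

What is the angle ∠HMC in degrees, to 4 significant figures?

55.50°

H is at the origin; HC is horizontal with |HC| = 45.2 and C in +x, so C = (45.2, 0). HK runs at 115.4° with |HK| = 19.4, so K = (-8.321, 17.52). M is determined by |KM| = 40.9 and |MC| = 48.0 together: it lies at the intersection of circle(K, 40.9) and circle(C, 48.0). With |KC| = 56.32, the foot of the radical line on KC is 22.55 from K and the perpendicular offset is √(40.9² − 22.55²) = 34.12. Taking the left-of-KC solution: M = (23.73, 42.93).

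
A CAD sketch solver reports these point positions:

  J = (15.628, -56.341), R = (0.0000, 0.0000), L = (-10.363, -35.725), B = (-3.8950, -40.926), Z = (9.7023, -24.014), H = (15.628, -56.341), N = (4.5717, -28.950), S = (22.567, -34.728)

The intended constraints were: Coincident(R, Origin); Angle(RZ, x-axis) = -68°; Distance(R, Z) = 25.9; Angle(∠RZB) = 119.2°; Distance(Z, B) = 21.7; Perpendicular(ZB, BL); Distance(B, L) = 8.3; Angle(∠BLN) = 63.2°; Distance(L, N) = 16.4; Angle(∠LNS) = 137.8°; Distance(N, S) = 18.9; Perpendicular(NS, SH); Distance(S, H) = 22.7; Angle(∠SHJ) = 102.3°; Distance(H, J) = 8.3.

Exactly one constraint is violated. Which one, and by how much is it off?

Distance(H, J) = 8.3 — off by 8.30.

R = (0.00, 0.00) ✓; RZ at -68.00° ✓; |RZ| = 25.90 ✓; ∠RZB = 119.2° ✓; |ZB| = 21.70 ✓; ∠(ZB, BL) = 90.00° ✓; |BL| = 8.300 ✓; ∠BLN = 63.20° ✓; |LN| = 16.40 ✓; ∠LNS = 137.8° ✓; |NS| = 18.90 ✓; ∠(NS, SH) = 90.00° ✓; |SH| = 22.70 ✓; ∠SHJ = 102.3° ✓; |HJ| = 0.000 ✗.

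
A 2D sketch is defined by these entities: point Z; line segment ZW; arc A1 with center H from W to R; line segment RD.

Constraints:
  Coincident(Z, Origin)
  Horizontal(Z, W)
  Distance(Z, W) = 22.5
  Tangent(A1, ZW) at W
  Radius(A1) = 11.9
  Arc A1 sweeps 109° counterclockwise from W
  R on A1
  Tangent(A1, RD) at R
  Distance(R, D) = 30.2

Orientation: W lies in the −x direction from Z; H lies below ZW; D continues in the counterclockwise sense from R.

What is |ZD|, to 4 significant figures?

50.37

Z is at the origin; Z and W share the same y with |ZW| = 22.5 and W on the −x side, so W = (-22.50, 0.000). Tangency of A1 to ZW means the radius HW is perpendicular to ZW, so H = W + (0, -11.9) = (-22.50, -11.90). On A1, W sits at bearing 90° from H; a 109° counterclockwise sweep puts R at bearing 199°, so R = H + 11.9·(cos 199°, sin 199°) = (-33.75, -15.77). Tangency of A1 to RD means the radius HR is perpendicular to RD, so RD runs along (−sin 199°, cos 199°); with |RD| = 30.2, D = (-23.92, -44.33). Then |ZD| = |D − Z| = 50.37.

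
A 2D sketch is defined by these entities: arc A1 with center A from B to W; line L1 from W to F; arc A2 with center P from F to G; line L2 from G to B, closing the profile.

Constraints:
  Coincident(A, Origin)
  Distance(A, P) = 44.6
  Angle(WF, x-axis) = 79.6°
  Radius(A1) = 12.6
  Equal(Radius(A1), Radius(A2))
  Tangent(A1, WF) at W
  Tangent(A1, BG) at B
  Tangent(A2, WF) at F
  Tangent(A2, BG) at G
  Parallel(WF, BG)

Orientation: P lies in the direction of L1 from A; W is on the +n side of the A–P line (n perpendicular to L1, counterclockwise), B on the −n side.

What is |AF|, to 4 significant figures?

46.35

The slot axis is L1's direction at 79.6°, so u = (cos 79.6°, sin 79.6°) = (0.1805, 0.9836) and n = (−sin 79.6°, cos 79.6°) = (-0.9836, 0.1805). A is at the origin and P lies 44.6 along u from A, so P = 44.6·u = (8.051, 43.87). Tangency of A1 to both parallel lines with radius 12.6 puts W and B at A ± 12.6·n: W = (-12.39, 2.275), B = (12.39, -2.275). Equal radii place F and G the same way about P: F = P + 12.6·n = (-4.342, 46.14), G = P − 12.6·n = (20.44, 41.59). Then |AF| = |F − A| = 46.35.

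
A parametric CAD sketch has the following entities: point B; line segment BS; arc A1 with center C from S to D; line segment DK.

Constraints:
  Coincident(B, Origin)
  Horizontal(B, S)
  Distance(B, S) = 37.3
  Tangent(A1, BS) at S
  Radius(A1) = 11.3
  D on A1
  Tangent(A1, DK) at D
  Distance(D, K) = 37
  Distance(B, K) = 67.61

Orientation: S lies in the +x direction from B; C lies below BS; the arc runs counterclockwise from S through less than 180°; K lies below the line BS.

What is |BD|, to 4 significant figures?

32.52

Checks: |BS| = 37.30 ✓; |CD| = 11.30 ✓; ∠(CD, DK) = 90.00° ✓; |DK| = 37.00 ✓; |BK| = 67.61 ✓.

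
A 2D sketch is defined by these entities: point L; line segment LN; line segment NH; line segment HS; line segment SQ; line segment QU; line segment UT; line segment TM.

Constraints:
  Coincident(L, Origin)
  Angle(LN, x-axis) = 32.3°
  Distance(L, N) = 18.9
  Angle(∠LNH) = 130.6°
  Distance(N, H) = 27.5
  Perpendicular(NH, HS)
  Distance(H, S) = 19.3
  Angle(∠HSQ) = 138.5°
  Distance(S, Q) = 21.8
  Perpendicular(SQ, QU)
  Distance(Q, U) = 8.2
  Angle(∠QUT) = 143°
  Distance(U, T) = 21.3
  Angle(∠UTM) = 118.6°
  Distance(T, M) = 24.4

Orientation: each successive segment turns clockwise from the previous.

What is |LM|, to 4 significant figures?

39.51

L is at the origin; LN runs at 32.3° with length 18.9, so N = (15.98, 10.10). ∠LNH = 130.6° gives NH at -17.10° from the x-axis; with |NH| = 27.5, H = (42.26, 2.013). The perpendicularity gives HS at right angles to NH, so HS runs at -107.1°; with |HS| = 19.3, S = (36.58, -16.43). ∠HSQ = 138.5° gives SQ at -148.6° from the x-axis; with |SQ| = 21.8, Q = (17.98, -27.79). The perpendicularity gives QU at right angles to SQ, so QU runs at 121.4°; with |QU| = 8.2, U = (13.71, -20.79). ∠QUT = 143.0° gives UT at 84.40° from the x-axis; with |UT| = 21.3, T = (15.78, 0.4058). ∠UTM = 118.6° gives TM at 23.00° from the x-axis; with |TM| = 24.4, M = (38.24, 9.940). Then |LM| = |M − L| = 39.51.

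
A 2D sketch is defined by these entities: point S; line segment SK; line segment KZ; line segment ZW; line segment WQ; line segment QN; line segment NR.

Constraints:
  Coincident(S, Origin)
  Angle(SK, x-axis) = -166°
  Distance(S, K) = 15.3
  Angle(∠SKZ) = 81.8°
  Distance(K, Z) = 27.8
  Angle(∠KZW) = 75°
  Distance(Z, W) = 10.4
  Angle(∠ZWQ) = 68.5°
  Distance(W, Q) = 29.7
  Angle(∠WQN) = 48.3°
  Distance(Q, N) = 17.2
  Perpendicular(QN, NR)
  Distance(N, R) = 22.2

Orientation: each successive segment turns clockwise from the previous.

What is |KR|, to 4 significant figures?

24.97

∠WQN = 48.3° gives QN at 107.6° from the x-axis; with |QN| = 17.2, N = (-27.75, 13.15). QN ⟂ NR, so NR runs at 17.60°; with |NR| = 22.2, R = (-6.592, 19.86). Then |KR| = |R − K| = 24.97.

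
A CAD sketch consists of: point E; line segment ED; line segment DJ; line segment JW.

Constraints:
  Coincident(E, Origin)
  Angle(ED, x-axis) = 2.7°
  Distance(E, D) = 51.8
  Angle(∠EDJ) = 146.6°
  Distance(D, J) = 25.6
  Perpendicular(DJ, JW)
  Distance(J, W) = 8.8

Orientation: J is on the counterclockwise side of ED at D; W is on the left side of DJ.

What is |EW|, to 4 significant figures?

71.61

E is at the origin; ED runs at 2.7° with length 51.8, so D = 51.8·(cos 2.7°, sin 2.7°) = (51.74, 2.440). ∠EDJ = 146.6°, so DJ runs at 2.7° + (180° − 146.6°) = 36.10° from the x-axis; with |DJ| = 25.6, J = D + 25.6·(cos 36.10°, sin 36.10°) = (72.43, 17.52). DJ is perpendicular to JW; with |JW| = 8.8 on the left of DJ, W = J + 8.8·(-0.5892, 0.8080) = (67.24, 24.63). Then |EW| = |W − E| = 71.61.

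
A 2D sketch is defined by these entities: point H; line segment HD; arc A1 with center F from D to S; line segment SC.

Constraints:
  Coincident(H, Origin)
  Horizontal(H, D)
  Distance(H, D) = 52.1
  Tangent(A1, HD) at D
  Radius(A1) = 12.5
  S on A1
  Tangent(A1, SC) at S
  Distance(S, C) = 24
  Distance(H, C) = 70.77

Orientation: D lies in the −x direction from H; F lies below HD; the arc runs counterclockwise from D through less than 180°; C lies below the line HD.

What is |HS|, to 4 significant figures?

66.08

Checks: H = (0.00, 0.00) ✓; |FS| = 12.50 ✓; ∠(FS, SC) = 90.00° ✓; |SC| = 24.00 ✓; |HC| = 70.77 ✓.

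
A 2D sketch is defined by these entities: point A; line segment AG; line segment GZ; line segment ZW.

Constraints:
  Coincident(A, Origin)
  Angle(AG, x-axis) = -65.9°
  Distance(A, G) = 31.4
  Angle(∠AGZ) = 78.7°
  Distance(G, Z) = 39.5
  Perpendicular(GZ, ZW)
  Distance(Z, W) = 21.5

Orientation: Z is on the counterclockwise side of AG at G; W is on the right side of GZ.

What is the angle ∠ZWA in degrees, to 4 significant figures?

32.53°

A is at the origin; AG runs at -65.9° with length 31.4, so G = 31.4·(cos -65.9°, sin -65.9°) = (12.82, -28.66). ∠AGZ = 78.7°, so GZ runs at -65.9° + (180° − 78.7°) = 35.40° from the x-axis; with |GZ| = 39.5, Z = G + 39.5·(cos 35.40°, sin 35.40°) = (45.02, -5.781). GZ ⟂ ZW; with |ZW| = 21.5 on the right of GZ, W = Z + 21.5·(0.5793, -0.8151) = (57.47, -23.31). Then cos ∠ZWA = WZ·WA / (|WZ||WA|), giving 32.53°.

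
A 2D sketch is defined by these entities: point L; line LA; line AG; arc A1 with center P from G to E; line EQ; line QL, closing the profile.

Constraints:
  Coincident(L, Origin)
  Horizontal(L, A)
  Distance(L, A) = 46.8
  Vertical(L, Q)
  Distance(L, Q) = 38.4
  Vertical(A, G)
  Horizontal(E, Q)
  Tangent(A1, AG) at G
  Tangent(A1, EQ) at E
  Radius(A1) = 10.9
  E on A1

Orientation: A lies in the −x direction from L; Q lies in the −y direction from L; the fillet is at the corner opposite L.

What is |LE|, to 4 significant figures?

52.57

The virtual corner opposite L is at (-46.80, -38.40). A1 meets AG tangentially, so PG is at right angles to AG and tangency of A1 to EQ means the radius PE is perpendicular to EQ, with radius 10.9, so the center P sits 10.9 in from both sides at P = (-35.90, -27.50). That places the tangent points at G = (-46.80, -27.50) on AG and E = (-35.90, -38.40) on EQ. Then |LE| = |E − L| = 52.57.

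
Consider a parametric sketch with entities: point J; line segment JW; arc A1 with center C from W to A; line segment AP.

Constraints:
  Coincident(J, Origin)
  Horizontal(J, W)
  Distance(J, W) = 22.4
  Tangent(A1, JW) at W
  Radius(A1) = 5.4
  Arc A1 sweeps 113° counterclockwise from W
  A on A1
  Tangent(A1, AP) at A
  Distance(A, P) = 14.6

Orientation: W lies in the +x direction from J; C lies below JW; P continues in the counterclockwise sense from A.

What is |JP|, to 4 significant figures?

31.21

J is at the origin; J and W share the same y with |JW| = 22.4 and W on the +x side, so W = (22.40, 0.000). A1 meets JW tangentially, so CW is at right angles to JW, so C = W + (0, -5.4) = (22.40, -5.400). On A1, W sits at bearing 90° from C; a 113° counterclockwise sweep puts A at bearing 203°, so A = C + 5.4·(cos 203°, sin 203°) = (17.43, -7.510). A1 meets AP tangentially, so CA is at right angles to AP, so AP runs along (−sin 203°, cos 203°); with |AP| = 14.6, P = (23.13, -20.95). Then |JP| = |P − J| = 31.21.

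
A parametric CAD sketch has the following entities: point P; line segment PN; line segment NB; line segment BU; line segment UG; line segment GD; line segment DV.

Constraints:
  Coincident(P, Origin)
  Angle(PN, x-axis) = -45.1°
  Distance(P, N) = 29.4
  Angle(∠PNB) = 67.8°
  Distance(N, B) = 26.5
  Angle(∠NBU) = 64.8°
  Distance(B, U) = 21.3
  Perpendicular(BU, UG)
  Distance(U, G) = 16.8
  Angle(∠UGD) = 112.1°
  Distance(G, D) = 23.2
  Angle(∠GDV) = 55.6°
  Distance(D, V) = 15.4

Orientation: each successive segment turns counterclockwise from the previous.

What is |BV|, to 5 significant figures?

10.927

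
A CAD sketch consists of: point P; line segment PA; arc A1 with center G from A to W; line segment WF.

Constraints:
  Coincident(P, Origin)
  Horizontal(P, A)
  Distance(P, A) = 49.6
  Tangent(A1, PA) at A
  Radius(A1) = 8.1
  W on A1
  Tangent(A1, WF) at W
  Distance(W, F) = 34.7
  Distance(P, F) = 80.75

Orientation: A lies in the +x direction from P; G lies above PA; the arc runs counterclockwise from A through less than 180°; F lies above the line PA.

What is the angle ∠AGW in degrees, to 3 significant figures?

62.9°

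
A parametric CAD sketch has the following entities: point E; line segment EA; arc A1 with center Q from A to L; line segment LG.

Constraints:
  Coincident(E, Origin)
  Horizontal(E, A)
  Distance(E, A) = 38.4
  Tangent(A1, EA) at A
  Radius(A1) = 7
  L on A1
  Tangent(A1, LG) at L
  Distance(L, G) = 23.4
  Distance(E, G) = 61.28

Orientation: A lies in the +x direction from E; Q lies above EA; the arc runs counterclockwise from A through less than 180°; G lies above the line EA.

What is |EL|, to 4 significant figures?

44.45

Checks: |QL| = 7.000 ✓; ∠(QL, LG) = 90.00° ✓; |LG| = 23.40 ✓; |EG| = 61.28 ✓.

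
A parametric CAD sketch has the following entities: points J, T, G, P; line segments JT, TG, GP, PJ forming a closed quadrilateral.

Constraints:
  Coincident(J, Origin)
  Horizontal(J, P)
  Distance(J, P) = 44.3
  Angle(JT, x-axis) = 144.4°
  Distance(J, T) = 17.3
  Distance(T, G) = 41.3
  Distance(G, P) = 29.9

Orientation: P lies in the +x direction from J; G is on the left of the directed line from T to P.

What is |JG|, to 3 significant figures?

34.1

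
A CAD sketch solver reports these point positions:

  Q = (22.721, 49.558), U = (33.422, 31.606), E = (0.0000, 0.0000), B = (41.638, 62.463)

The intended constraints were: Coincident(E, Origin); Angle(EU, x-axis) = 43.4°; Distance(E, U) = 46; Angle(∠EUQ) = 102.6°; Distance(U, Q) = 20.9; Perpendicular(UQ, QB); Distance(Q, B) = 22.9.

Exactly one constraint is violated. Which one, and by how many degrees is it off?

Perpendicular(UQ, QB) — off by 3.50°.

E = (0.00, 0.00) ✓; EU at 43.40° ✓; |EU| = 46.00 ✓; ∠EUQ = 102.6° ✓; |UQ| = 20.90 ✓; ∠(UQ, QB) = 86.50° ✗; |QB| = 22.90 ✓.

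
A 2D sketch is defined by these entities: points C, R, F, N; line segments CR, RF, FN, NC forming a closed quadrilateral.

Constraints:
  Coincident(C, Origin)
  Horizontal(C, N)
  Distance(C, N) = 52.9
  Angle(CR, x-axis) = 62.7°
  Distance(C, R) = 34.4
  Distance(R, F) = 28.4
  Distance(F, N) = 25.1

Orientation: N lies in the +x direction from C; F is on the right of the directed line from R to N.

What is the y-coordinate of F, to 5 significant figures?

5.0887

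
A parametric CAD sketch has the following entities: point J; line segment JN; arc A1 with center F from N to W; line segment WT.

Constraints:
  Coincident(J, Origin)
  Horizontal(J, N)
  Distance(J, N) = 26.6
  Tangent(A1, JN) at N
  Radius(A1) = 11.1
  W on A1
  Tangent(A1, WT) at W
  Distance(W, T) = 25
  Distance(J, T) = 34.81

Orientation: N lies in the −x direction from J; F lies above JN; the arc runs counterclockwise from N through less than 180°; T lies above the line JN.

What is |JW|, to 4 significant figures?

18.02

J is at the origin; JN is horizontal with |JN| = 26.6 and N on the −x side, so N = (-26.60, 0.000). Tangency of A1 to JN means the radius FN is perpendicular to JN, so F = N + (0, 11.1) = (-26.60, 11.10). Since FW ⟂ WT (tangency), |FT| = √(11.1² + 25.0²) = 27.35 regardless of where W sits on A1. So T lies on both circle(J, 34.81) and circle(F, 27.35); the above-JN intersection is T = (-10.48, 33.20). W is the foot of the tangent from T: W = (-15.75, 8.759).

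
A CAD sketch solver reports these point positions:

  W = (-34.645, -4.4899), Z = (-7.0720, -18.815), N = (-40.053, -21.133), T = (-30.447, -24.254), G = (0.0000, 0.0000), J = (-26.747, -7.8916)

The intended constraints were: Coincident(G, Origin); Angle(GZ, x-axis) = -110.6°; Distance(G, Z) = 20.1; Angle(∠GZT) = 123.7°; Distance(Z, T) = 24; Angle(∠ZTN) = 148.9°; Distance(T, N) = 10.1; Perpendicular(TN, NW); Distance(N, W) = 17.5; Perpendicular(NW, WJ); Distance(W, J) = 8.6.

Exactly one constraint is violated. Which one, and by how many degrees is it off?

Perpendicular(NW, WJ) — off by 5.30°.

G = (0.00, 0.00) ✓; GZ at -110.6° ✓; |GZ| = 20.10 ✓; ∠GZT = 123.7° ✓; |ZT| = 24.00 ✓; ∠ZTN = 148.9° ✓; |TN| = 10.10 ✓; ∠(TN, NW) = 90.00° ✓; |NW| = 17.50 ✓; ∠(NW, WJ) = 95.30° ✗; |WJ| = 8.599 ✓.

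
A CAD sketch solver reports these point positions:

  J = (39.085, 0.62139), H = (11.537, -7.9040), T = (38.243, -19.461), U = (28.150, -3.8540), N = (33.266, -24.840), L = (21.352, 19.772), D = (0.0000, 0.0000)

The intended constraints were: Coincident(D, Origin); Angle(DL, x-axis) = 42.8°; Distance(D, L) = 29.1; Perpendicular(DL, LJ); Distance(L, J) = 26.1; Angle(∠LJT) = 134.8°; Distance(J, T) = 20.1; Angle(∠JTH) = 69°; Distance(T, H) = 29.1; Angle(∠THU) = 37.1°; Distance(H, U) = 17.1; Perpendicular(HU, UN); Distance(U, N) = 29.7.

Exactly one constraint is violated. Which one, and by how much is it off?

Distance(U, N) = 29.7 — off by 8.10.

D = (0.00, 0.00) ✓; DL at 42.80° ✓; |DL| = 29.10 ✓; ∠(DL, LJ) = 90.00° ✓; |LJ| = 26.10 ✓; ∠LJT = 134.8° ✓; |JT| = 20.10 ✓; ∠JTH = 69.00° ✓; |TH| = 29.10 ✓; ∠THU = 37.10° ✓; |HU| = 17.10 ✓; ∠(HU, UN) = 90.00° ✓; |UN| = 21.60 ✗.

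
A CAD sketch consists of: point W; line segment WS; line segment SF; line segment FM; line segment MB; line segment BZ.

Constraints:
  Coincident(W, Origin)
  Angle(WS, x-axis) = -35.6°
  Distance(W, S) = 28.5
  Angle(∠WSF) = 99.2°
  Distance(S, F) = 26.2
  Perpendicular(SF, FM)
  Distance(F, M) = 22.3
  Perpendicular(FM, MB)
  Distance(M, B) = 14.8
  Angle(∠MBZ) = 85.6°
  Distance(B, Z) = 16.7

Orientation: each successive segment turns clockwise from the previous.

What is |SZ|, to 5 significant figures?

13.883

W is at the origin; WS runs at -35.6° with length 28.5, so S = (23.173, -16.591). ∠WSF = 99.2° gives SF at -116.40° from the x-axis; with |SF| = 26.2, F = (11.524, -40.058). SF is perpendicular to FM, so FM runs at 153.60°; with |FM| = 22.3, M = (-8.4504, -30.143). FM is perpendicular to MB, so MB runs at 63.600°; with |MB| = 14.8, B = (-1.8698, -16.886). ∠MBZ = 85.6° gives BZ at -30.800° from the x-axis; with |BZ| = 16.7, Z = (12.475, -25.437). Then |SZ| = |Z − S| = 13.883.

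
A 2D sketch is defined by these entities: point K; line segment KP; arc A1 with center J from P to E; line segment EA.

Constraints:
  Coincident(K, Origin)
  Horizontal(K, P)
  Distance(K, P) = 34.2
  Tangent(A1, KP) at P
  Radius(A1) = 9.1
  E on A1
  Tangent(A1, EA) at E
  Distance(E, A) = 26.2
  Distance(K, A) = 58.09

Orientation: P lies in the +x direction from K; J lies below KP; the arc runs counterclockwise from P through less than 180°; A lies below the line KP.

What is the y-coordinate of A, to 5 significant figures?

-33.438

Checks: ∠(JP, PK) = 90.00° ✓; |JP| = 9.100 ✓; |JE| = 9.100 ✓; ∠(JE, EA) = 90.00° ✓; |EA| = 26.20 ✓; |KA| = 58.09 ✓.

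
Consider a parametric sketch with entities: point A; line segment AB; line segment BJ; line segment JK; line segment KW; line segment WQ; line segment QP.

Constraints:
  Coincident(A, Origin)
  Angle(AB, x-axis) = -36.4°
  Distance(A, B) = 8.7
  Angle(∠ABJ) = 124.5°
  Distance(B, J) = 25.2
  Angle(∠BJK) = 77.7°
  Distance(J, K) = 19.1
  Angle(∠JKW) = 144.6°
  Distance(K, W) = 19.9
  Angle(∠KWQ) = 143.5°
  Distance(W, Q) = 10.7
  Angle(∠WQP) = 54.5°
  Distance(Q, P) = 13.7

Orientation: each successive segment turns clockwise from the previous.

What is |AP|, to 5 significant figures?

15.932

A is at the origin; AB runs at -36.4° with length 8.7, so B = (7.0026, -5.1627). ∠ABJ = 124.5° gives BJ at -91.900° from the x-axis; with |BJ| = 25.2, J = (6.1671, -30.349). ∠BJK = 77.7° gives JK at 165.80° from the x-axis; with |JK| = 19.1, K = (-12.349, -25.664). ∠JKW = 144.6° gives KW at 130.40° from the x-axis; with |KW| = 19.9, W = (-25.247, -10.509). ∠KWQ = 143.5° gives WQ at 93.900° from the x-axis; with |WQ| = 10.7, Q = (-25.975, 0.16632). ∠WQP = 54.5° gives QP at -31.600° from the x-axis; with |QP| = 13.7, P = (-14.306, -7.0123). Then |AP| = |P − A| = 15.932.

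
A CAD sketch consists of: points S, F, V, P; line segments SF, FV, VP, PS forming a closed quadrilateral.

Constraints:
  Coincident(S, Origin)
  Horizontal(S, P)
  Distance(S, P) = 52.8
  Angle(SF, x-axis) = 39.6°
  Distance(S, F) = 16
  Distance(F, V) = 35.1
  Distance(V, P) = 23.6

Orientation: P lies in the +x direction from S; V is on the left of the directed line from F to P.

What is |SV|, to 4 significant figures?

50.48

S is at the origin; SP is horizontal with |SP| = 52.8 and P in +x, so P = (52.8, 0). SF runs at 39.6° with |SF| = 16.0, so F = (12.33, 10.20). V is determined by |FV| = 35.1 and |VP| = 23.6 together: it lies at the intersection of circle(F, 35.1) and circle(P, 23.6). With |FP| = 41.74, the foot of the radical line on FP is 28.96 from F and the perpendicular offset is √(35.1² − 28.96²) = 19.84. Taking the left-of-FP solution: V = (45.25, 22.36).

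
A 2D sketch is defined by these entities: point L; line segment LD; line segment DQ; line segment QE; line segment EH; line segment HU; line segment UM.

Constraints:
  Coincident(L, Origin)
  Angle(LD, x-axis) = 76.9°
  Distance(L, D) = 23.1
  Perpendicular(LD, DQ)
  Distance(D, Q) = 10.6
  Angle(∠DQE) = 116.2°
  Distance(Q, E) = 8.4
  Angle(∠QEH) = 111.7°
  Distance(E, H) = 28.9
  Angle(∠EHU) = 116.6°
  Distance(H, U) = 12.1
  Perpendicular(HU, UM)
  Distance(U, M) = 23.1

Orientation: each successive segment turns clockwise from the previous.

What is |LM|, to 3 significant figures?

22.3

∠EHU = 116.6° gives HU at 151° from the x-axis; with |HU| = 12.1, U = (-16.9, 1.21). HU is perpendicular to UM, so UM runs at 61.4°; with |UM| = 23.1, M = (-5.83, 21.5). Then |LM| = |M − L| = 22.3.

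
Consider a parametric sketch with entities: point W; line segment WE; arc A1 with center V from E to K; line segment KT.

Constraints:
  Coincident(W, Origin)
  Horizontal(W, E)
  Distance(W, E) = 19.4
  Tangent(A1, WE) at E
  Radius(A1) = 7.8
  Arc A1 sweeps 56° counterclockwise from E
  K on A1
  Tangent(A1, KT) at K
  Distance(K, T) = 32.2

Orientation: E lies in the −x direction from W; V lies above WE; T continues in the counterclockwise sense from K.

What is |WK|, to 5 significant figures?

13.383

The tangent condition forces VE to be normal to WE, so V = E + (0, 7.8) = (-19.400, 7.8000). On A1, E sits at bearing -90° from V; a 56° counterclockwise sweep puts K at bearing -34°, so K = V + 7.8·(cos -34°, sin -34°) = (-12.934, 3.4383). Then |WK| = |K − W| = 13.383.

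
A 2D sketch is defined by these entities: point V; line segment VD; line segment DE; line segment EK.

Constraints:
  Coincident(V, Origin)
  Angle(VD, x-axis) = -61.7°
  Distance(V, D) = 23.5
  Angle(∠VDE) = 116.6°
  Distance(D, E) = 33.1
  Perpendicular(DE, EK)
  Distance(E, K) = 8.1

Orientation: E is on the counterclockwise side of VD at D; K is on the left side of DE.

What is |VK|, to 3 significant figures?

45.5

V is at the origin; VD runs at -61.7° with length 23.5, so D = 23.5·(cos -61.7°, sin -61.7°) = (11.1, -20.7). ∠VDE = 116.6°, so DE runs at -61.7° + (180° − 116.6°) = 1.70° from the x-axis; with |DE| = 33.1, E = D + 33.1·(cos 1.70°, sin 1.70°) = (44.2, -19.7). DE is perpendicular to EK; with |EK| = 8.1 on the left of DE, K = E + 8.1·(-0.0297, 1.00) = (44.0, -11.6). Then |VK| = |K − V| = 45.5.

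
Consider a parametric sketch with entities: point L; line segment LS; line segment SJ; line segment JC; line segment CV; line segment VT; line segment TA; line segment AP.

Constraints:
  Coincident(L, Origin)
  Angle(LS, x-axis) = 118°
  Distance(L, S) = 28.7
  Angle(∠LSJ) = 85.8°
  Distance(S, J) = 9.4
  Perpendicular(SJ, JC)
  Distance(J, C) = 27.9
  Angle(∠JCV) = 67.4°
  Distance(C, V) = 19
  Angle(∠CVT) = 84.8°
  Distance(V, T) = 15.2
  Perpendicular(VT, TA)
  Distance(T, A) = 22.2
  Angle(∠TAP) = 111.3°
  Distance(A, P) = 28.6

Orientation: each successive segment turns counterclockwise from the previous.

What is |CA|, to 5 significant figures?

13.871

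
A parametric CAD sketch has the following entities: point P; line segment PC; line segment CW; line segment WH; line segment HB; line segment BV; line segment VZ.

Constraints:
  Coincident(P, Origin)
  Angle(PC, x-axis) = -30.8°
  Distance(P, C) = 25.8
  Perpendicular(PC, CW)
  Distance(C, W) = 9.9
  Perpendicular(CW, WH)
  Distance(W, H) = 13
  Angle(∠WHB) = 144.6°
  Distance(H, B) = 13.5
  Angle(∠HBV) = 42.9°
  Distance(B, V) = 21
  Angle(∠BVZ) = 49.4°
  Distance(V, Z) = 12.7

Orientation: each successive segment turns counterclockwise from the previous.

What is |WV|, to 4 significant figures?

11.03

P is at the origin; PC runs at -30.8° with length 25.8, so C = (22.16, -13.21). PC ⟂ CW, so CW runs at 59.20°; with |CW| = 9.9, W = (27.23, -4.707). CW is perpendicular to WH, so WH runs at 149.2°; with |WH| = 13.0, H = (16.06, 1.950). ∠WHB = 144.6° gives HB at -175.4° from the x-axis; with |HB| = 13.5, B = (2.607, 0.8669). ∠HBV = 42.9° gives BV at -38.30° from the x-axis; with |BV| = 21.0, V = (19.09, -12.15). Then |WV| = |V − W| = 11.03.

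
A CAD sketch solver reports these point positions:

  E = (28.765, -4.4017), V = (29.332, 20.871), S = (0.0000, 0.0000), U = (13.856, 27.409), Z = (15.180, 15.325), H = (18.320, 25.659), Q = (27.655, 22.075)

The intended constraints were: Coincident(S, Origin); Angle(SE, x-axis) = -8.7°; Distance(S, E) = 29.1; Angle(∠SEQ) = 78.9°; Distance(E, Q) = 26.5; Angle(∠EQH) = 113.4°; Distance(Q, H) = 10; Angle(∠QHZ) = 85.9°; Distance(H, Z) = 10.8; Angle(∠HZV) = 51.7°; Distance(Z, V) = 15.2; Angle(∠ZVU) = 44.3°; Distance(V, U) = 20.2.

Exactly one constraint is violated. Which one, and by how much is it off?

Distance(V, U) = 20.2 — off by 3.40.

S = (0.00, 0.00) ✓; SE at -8.700° ✓; |SE| = 29.10 ✓; ∠SEQ = 78.90° ✓; |EQ| = 26.50 ✓; ∠EQH = 113.4° ✓; |QH| = 9.999 ✓; ∠QHZ = 85.90° ✓; |HZ| = 10.80 ✓; ∠HZV = 51.70° ✓; |ZV| = 15.20 ✓; ∠ZVU = 44.30° ✓; |VU| = 16.80 ✗.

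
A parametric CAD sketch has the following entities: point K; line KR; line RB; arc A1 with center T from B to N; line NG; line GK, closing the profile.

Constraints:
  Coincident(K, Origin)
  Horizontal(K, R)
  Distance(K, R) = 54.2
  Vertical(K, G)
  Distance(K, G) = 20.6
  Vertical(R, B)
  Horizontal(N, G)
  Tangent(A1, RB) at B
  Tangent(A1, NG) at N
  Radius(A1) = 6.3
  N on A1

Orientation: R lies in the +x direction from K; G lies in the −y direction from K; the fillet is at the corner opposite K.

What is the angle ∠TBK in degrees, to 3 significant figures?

14.8°

K is at the origin; K and R share the same y with |KR| = 54.2 and R on the +x side, so R = (54.2, 0.00). K and G share the same x with |KG| = 20.6 and G on the −y side, so G = (0.00, -20.6). The virtual corner opposite K is at (54.2, -20.6). Since A1 is tangent to RB there, TB ⟂ RB and since A1 is tangent to NG there, TN ⟂ NG, with radius 6.3, so the center T sits 6.3 in from both sides at T = (47.9, -14.3). That places the tangent points at B = (54.2, -14.3) on RB and N = (47.9, -20.6) on NG. Then cos ∠TBK = BT·BK / (|BT||BK|), giving 14.8°.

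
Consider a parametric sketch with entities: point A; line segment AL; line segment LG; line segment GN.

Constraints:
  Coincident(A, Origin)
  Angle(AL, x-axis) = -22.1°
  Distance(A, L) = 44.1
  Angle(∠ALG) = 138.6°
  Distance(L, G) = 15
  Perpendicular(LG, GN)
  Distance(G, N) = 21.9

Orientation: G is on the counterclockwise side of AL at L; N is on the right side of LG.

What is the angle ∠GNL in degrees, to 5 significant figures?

34.408°

A is at the origin; AL runs at -22.1° with length 44.1, so L = 44.1·(cos -22.1°, sin -22.1°) = (40.860, -16.591). ∠ALG = 138.6°, so LG runs at -22.1° + (180° − 138.6°) = 19.300° from the x-axis; with |LG| = 15.0, G = L + 15.0·(cos 19.300°, sin 19.300°) = (55.017, -11.634). LG ⟂ GN; with |GN| = 21.9 on the right of LG, N = G + 21.9·(0.33051, -0.94380) = (62.255, -32.303). Then cos ∠GNL = NG·NL / (|NG||NL|), giving 34.408°.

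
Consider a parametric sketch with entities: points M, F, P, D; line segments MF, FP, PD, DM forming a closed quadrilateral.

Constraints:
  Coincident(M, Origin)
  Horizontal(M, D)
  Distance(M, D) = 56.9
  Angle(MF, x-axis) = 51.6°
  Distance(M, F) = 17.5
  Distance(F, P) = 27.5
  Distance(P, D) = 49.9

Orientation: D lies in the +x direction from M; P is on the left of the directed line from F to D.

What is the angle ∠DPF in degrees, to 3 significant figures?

70.0°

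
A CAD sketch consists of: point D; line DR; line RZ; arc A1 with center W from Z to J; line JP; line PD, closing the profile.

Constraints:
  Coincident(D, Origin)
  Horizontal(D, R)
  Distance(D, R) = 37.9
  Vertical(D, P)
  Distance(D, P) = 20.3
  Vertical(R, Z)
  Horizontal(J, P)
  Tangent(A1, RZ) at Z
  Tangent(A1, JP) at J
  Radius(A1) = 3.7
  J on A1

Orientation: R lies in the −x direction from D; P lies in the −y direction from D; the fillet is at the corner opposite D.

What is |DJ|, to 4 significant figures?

39.77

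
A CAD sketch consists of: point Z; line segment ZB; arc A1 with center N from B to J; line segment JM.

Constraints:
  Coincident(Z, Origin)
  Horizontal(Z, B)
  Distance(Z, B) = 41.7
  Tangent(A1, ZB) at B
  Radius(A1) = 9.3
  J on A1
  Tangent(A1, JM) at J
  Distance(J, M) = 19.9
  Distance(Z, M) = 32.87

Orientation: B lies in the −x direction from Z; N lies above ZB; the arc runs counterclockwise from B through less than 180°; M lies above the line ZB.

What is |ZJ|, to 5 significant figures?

33.870

Checks: |NJ| = 9.300 ✓; ∠(NJ, JM) = 90.00° ✓; |JM| = 19.90 ✓; |ZM| = 32.87 ✓.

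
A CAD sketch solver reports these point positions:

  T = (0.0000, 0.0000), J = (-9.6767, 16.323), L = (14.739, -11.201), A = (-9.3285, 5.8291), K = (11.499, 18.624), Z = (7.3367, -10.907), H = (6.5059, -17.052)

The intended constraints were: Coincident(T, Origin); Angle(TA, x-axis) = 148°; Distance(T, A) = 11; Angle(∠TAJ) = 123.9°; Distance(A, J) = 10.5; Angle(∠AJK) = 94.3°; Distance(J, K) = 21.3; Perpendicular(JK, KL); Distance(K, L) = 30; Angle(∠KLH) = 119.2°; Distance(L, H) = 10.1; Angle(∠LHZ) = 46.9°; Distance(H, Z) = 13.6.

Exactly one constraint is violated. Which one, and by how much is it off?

Distance(H, Z) = 13.6 — off by 7.40.

T = (0.00, 0.00) ✓; TA at 148.0° ✓; |TA| = 11.00 ✓; ∠TAJ = 123.9° ✓; |AJ| = 10.50 ✓; ∠AJK = 94.30° ✓; |JK| = 21.30 ✓; ∠(JK, KL) = 90.00° ✓; |KL| = 30.00 ✓; ∠KLH = 119.2° ✓; |LH| = 10.10 ✓; ∠LHZ = 46.90° ✓; |HZ| = 6.201 ✗.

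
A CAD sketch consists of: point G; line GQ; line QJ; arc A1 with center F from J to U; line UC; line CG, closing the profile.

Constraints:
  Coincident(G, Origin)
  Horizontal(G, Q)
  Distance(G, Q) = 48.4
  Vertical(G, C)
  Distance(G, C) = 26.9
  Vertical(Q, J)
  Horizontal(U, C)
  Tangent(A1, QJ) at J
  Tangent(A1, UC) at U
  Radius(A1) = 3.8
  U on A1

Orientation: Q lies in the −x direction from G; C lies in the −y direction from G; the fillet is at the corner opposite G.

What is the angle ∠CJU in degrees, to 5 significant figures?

40.511°

G is at the origin; GQ is horizontal with |GQ| = 48.4 and Q on the −x side, so Q = (-48.400, 0.0000). GC is vertical with |GC| = 26.9 and C on the −y side, so C = (0.0000, -26.900). The virtual corner opposite G is at (-48.400, -26.900). Tangency of A1 to QJ means the radius FJ is perpendicular to QJ and since A1 is tangent to UC there, FU ⟂ UC, with radius 3.8, so the center F sits 3.8 in from both sides at F = (-44.600, -23.100). That places the tangent points at J = (-48.400, -23.100) on QJ and U = (-44.600, -26.900) on UC. Then cos ∠CJU = JC·JU / (|JC||JU|), giving 40.511°.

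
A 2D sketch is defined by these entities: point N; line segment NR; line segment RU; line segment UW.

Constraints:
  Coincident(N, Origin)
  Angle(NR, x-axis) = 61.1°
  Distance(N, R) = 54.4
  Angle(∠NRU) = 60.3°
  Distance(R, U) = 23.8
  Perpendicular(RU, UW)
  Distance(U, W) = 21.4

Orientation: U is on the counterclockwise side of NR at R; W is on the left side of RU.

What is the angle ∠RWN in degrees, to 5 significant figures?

138.91°

∠NRU = 60.3°, so RU runs at 61.1° + (180° − 60.3°) = 180.80° from the x-axis; with |RU| = 23.8, U = R + 23.8·(cos 180.80°, sin 180.80°) = (2.4929, 47.293). RU ⟂ UW; with |UW| = 21.4 on the left of RU, W = U + 21.4·(0.013962, -0.99990) = (2.7917, 25.895). Then cos ∠RWN = WR·WN / (|WR||WN|), giving 138.91°.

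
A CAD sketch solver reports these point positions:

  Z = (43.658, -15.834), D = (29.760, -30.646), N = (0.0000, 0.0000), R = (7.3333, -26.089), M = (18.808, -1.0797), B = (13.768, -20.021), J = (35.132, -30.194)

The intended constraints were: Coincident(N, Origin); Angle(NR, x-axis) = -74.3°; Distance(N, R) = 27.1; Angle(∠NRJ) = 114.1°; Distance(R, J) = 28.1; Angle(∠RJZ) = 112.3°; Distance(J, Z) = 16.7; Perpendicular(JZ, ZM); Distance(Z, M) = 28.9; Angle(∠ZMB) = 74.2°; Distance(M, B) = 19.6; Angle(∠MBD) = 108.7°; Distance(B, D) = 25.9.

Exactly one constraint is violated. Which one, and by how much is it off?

Distance(B, D) = 25.9 — off by 6.70.

N = (0.00, 0.00) ✓; NR at -74.30° ✓; |NR| = 27.10 ✓; ∠NRJ = 114.1° ✓; |RJ| = 28.10 ✓; ∠RJZ = 112.3° ✓; |JZ| = 16.70 ✓; ∠(JZ, ZM) = 90.00° ✓; |ZM| = 28.90 ✓; ∠ZMB = 74.20° ✓; |MB| = 19.60 ✓; ∠MBD = 108.7° ✓; |BD| = 19.20 ✗.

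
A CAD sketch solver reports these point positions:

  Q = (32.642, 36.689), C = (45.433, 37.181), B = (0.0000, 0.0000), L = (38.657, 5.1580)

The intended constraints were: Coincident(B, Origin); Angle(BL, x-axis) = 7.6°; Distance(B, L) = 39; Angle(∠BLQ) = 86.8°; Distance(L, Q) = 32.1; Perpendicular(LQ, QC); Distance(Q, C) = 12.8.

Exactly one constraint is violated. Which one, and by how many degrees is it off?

Perpendicular(LQ, QC) — off by 8.60°.

B = (0.00, 0.00) ✓; BL at 7.600° ✓; |BL| = 39.00 ✓; ∠BLQ = 86.80° ✓; |LQ| = 32.10 ✓; ∠(LQ, QC) = 98.60° ✗; |QC| = 12.80 ✓.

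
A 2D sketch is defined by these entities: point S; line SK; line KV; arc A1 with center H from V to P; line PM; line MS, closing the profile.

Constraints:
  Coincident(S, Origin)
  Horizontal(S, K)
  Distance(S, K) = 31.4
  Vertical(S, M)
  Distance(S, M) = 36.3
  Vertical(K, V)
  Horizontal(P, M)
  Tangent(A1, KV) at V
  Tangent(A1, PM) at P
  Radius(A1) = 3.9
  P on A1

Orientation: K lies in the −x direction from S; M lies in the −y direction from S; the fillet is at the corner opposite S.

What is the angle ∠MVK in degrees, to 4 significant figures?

97.08°

S is at the origin; S and K share the same y with |SK| = 31.4 and K on the −x side, so K = (-31.40, 0.000). S and M share the same x with |SM| = 36.3 and M on the −y side, so M = (0.000, -36.30). The virtual corner opposite S is at (-31.40, -36.30). Since A1 is tangent to KV there, HV ⟂ KV and A1 meets PM tangentially, so HP is at right angles to PM, with radius 3.9, so the center H sits 3.9 in from both sides at H = (-27.50, -32.40). That places the tangent points at V = (-31.40, -32.40) on KV and P = (-27.50, -36.30) on PM. Then cos ∠MVK = VM·VK / (|VM||VK|), giving 97.08°.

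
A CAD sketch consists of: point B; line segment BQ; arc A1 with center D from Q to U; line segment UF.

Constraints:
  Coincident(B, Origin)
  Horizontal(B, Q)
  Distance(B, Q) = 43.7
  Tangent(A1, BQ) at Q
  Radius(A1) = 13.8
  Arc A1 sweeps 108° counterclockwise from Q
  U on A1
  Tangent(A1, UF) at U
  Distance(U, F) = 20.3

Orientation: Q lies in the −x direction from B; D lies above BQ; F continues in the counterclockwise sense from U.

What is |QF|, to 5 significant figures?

37.994

B is at the origin; BQ is horizontal with |BQ| = 43.7 and Q on the −x side, so Q = (-43.700, 0.0000). Tangency of A1 to BQ means the radius DQ is perpendicular to BQ, so D = Q + (0, 13.8) = (-43.700, 13.800). On A1, Q sits at bearing -90° from D; a 108° counterclockwise sweep puts U at bearing 18°, so U = D + 13.8·(cos 18°, sin 18°) = (-30.575, 18.064). A1 meets UF tangentially, so DU is at right angles to UF, so UF runs along (−sin 18°, cos 18°); with |UF| = 20.3, F = (-36.848, 37.371). Then |QF| = |F − Q| = 37.994.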